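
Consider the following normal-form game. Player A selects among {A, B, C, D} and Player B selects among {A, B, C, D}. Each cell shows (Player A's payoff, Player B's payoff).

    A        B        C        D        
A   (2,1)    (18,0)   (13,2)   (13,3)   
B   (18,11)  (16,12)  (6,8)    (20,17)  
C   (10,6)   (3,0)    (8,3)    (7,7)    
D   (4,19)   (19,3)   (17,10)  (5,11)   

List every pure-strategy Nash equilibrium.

A profile is a Nash equilibrium when each player is best-responding to the other.
Player A's best responses — vs A: B (payoff 18); vs B: D (payoff 19); vs C: D (payoff 17); vs D: B (payoff 20).
Player B's best responses — vs A: D (payoff 3); vs B: D (payoff 17); vs C: D (payoff 7); vs D: A (payoff 19).
The only mutual best response is (B, D); neither player gains by switching there.

(B, D)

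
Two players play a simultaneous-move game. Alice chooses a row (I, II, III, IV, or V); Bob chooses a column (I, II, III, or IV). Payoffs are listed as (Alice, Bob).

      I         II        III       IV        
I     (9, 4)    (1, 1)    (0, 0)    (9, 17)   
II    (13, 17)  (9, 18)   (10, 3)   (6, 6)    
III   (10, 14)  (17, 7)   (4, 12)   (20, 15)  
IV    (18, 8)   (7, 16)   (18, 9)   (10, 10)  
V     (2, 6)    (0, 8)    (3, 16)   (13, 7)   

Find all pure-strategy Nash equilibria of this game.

A profile is a Nash equilibrium when each player is best-responding to the other.
Alice's best responses — vs I: IV (payoff 18); vs II: III (payoff 17); vs III: IV (payoff 18); vs IV: III (payoff 20).
Bob's best responses — vs I: IV (payoff 17); vs II: II (payoff 18); vs III: IV (payoff 15); vs IV: II (payoff 16); vs V: III (payoff 16).
The only mutual best response is (III, IV); neither player gains by switching there.

(III, IV)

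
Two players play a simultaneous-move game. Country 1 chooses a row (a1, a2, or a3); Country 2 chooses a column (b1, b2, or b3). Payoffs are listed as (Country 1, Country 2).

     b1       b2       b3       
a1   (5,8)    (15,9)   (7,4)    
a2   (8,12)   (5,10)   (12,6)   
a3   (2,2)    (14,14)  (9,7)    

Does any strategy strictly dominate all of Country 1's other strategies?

A strategy is strictly dominant if it gives Country 1 a strictly higher payoff than every other strategy, against every choice by the opponent.
a1 is not dominant: against b1, a2 gives 8 > 5.
a2 is not dominant: against b2, a1 gives 15 > 5.
a3 is not dominant: against b1, a1 gives 5 > 2.
No single strategy is best against every opponent action.

None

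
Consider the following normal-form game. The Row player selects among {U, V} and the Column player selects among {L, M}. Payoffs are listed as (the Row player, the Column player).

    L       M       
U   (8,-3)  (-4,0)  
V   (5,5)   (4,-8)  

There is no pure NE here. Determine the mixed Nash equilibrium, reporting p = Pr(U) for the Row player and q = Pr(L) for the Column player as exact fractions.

p = 13/16, q = 8/11

In a mixed NE each player is indifferent between their pure strategies, so the opponent's mix sets the indifference.
The Column player indifferent between L and M: p·(-3) + (1−p)·5 = p·0 + (1−p)·(-8) ⟹ 5 + (-8)p = (-8) + 8p ⟹ p = 13/16.
The Row player indifferent between U and V: q·8 + (1−q)·(-4) = q·5 + (1−q)·4 ⟹ (-4) + 12q = 4 + 1q ⟹ q = 8/11.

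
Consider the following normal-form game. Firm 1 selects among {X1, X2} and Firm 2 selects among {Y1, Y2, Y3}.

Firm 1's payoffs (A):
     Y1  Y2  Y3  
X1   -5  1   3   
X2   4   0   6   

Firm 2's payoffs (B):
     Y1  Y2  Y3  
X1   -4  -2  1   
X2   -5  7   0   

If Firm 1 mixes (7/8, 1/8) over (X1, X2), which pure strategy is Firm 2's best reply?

Compute Firm 2's expected payoff from each pure strategy against the given mix.
Y1: (7/8)·(-4) + (1/8)·(-5) = -33/8
Y2: (7/8)·(-2) + (1/8)·7 = -7/8
Y3: (7/8)·1 + (1/8)·0 = 7/8
Highest expected payoff is 7/8, from Y3.

Y3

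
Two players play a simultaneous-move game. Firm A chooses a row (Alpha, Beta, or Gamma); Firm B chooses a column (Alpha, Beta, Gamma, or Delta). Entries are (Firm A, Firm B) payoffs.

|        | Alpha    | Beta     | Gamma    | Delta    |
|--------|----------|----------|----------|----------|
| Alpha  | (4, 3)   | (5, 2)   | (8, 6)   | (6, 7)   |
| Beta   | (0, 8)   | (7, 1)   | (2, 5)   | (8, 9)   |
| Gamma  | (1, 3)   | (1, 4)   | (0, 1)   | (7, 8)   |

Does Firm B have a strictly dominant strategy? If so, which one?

Delta

A strategy is strictly dominant if it gives Firm B a strictly higher payoff than every other strategy, against every choice by the opponent.
Delta strictly dominates: vs Alpha: 7 > each of {3, 2, 6}; vs Beta: 9 > each of {8, 1, 5}; vs Gamma: 8 > each of {3, 4, 1}.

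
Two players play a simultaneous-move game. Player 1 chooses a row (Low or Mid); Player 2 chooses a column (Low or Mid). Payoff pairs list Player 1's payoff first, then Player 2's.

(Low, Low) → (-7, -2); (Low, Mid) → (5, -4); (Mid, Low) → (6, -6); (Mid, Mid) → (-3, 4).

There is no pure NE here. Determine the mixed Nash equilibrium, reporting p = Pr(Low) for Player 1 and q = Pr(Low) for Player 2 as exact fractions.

In a mixed NE each player is indifferent between their pure strategies, so the opponent's mix sets the indifference.
Player 2 indifferent between Low and Mid: p·(-2) + (1−p)·(-6) = p·(-4) + (1−p)·4 ⟹ (-6) + 4p = 4 + (-8)p ⟹ p = 5/6.
Player 1 indifferent between Low and Mid: q·(-7) + (1−q)·5 = q·6 + (1−q)·(-3) ⟹ 5 + (-12)q = (-3) + 9q ⟹ q = 8/21.

p = 5/6, q = 8/21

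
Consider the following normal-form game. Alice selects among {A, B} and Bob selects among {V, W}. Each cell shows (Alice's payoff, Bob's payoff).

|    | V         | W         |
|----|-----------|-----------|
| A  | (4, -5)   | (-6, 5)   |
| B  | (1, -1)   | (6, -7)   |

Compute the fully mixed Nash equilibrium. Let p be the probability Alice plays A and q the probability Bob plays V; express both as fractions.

In a mixed NE each player is indifferent between their pure strategies, so the opponent's mix sets the indifference.
Bob indifferent between V and W: p·(-5) + (1−p)·(-1) = p·5 + (1−p)·(-7) ⟹ (-1) + (-4)p = (-7) + 12p ⟹ p = 3/8.
Alice indifferent between A and B: q·4 + (1−q)·(-6) = q·1 + (1−q)·6 ⟹ (-6) + 10q = 6 + (-5)q ⟹ q = 4/5.

p = 3/8, q = 4/5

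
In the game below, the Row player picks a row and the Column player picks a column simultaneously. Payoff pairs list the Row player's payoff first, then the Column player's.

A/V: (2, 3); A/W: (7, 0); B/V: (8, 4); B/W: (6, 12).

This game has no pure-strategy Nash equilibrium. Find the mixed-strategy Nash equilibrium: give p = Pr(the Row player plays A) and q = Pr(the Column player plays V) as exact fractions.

p = 8/11, q = 1/7

In a mixed NE each player is indifferent between their pure strategies, so the opponent's mix sets the indifference.
The Column player indifferent between V and W: p·3 + (1−p)·4 = p·0 + (1−p)·12 ⟹ 4 + (-1)p = 12 + (-12)p ⟹ p = 8/11.
The Row player indifferent between A and B: q·2 + (1−q)·7 = q·8 + (1−q)·6 ⟹ 7 + (-5)q = 6 + 2q ⟹ q = 1/7.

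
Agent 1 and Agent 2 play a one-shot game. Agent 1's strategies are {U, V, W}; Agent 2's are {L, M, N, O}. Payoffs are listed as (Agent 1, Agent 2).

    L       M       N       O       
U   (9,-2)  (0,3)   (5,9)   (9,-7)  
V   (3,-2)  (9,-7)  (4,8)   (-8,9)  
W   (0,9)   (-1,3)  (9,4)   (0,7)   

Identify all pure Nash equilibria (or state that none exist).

There is no pure-strategy Nash equilibrium

Find each player's best response to every opponent strategy; NE are the intersections.
Agent 1's best responses — vs L: U (payoff 9); vs M: V (payoff 9); vs N: W (payoff 9); vs O: U (payoff 9).
Agent 2's best responses — vs U: N (payoff 9); vs V: O (payoff 9); vs W: L (payoff 9).
No cell has both players best-responding. For instance, Agent 1's best reply to L is U, but against U Agent 2 prefers N over L.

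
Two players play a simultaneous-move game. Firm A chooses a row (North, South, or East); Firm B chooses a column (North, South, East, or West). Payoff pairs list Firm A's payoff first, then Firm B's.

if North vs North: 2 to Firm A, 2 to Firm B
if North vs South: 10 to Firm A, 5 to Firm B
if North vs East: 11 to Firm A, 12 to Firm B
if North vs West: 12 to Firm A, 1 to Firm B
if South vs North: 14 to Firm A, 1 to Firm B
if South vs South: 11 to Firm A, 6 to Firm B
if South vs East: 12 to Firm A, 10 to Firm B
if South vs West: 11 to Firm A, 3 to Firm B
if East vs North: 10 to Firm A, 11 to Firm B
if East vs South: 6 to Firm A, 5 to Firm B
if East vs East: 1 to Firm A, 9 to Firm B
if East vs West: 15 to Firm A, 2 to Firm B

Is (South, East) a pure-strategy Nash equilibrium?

Holding Firm B at East: Firm A gets 12 from South, versus 11 from North, 1 from East. No profitable deviation for Firm A.
Holding Firm A at South: Firm B gets 10 from East, versus 1 from North, 6 from South, 3 from West. No profitable deviation for Firm B either.

Yes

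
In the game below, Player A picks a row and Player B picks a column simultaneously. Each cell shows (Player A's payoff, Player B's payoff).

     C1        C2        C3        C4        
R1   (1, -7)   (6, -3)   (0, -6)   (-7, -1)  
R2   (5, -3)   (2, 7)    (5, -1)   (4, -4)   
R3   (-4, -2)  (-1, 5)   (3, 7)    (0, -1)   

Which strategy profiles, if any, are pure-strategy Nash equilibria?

A profile is a Nash equilibrium when each player is best-responding to the other.
Player A's best responses — vs C1: R2 (payoff 5); vs C2: R1 (payoff 6); vs C3: R2 (payoff 5); vs C4: R2 (payoff 4).
Player B's best responses — vs R1: C4 (payoff -1); vs R2: C2 (payoff 7); vs R3: C3 (payoff 7).
No cell has both players best-responding. For instance, Player A's best reply to C3 is R2, but against R2 Player B prefers C2 over C3.

No pure-strategy Nash equilibrium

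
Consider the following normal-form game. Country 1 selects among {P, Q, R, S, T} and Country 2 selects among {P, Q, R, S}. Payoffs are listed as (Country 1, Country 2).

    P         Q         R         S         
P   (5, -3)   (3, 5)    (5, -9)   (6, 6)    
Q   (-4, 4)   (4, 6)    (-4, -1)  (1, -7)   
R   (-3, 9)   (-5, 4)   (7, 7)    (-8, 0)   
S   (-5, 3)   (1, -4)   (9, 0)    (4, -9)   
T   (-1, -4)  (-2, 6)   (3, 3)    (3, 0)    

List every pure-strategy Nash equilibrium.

Check mutual best responses: a cell is a NE iff neither player can gain by unilaterally deviating.
Country 1's best responses — vs P: P (payoff 5); vs Q: Q (payoff 4); vs R: S (payoff 9); vs S: P (payoff 6).
Country 2's best responses — vs P: S (payoff 6); vs Q: Q (payoff 6); vs R: P (payoff 9); vs S: P (payoff 3); vs T: Q (payoff 6).
Mutual best responses occur at (P, S) and (Q, Q); at each, neither player gains by switching.

(P, S) and (Q, Q)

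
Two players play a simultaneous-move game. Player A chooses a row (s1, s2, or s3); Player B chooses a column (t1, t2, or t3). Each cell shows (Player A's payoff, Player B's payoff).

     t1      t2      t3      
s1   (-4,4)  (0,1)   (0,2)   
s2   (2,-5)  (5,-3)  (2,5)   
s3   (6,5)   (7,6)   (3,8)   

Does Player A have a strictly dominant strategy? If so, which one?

A strategy is strictly dominant if it gives Player A a strictly higher payoff than every other strategy, against every choice by the opponent.
s3 strictly dominates: vs t1: 6 > each of {-4, 2}; vs t2: 7 > each of {0, 5}; vs t3: 3 > each of {0, 2}.

s3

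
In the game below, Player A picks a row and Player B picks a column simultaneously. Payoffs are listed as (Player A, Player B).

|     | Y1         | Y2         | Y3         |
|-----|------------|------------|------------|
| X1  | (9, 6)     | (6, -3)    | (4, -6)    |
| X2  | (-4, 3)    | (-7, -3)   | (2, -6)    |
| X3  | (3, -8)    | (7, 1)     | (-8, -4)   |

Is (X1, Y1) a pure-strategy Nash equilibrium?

Holding Player B at Y1: Player A gets 9 from X1, versus -4 from X2, 3 from X3. No profitable deviation for Player A.
Holding Player A at X1: Player B gets 6 from Y1, versus -3 from Y2, -6 from Y3. No profitable deviation for Player B either.

Yes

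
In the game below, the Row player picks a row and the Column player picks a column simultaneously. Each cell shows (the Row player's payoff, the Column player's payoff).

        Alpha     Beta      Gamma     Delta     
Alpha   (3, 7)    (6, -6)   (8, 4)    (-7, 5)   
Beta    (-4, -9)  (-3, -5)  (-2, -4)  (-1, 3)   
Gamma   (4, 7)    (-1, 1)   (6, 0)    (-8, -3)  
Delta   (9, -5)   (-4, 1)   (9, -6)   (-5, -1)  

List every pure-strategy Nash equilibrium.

(Beta, Delta)

Find each player's best response to every opponent strategy; NE are the intersections.
The Row player's best responses — vs Alpha: Delta (payoff 9); vs Beta: Alpha (payoff 6); vs Gamma: Delta (payoff 9); vs Delta: Beta (payoff -1).
The Column player's best responses — vs Alpha: Alpha (payoff 7); vs Beta: Delta (payoff 3); vs Gamma: Alpha (payoff 7); vs Delta: Beta (payoff 1).
The only mutual best response is (Beta, Delta); neither player gains by switching there.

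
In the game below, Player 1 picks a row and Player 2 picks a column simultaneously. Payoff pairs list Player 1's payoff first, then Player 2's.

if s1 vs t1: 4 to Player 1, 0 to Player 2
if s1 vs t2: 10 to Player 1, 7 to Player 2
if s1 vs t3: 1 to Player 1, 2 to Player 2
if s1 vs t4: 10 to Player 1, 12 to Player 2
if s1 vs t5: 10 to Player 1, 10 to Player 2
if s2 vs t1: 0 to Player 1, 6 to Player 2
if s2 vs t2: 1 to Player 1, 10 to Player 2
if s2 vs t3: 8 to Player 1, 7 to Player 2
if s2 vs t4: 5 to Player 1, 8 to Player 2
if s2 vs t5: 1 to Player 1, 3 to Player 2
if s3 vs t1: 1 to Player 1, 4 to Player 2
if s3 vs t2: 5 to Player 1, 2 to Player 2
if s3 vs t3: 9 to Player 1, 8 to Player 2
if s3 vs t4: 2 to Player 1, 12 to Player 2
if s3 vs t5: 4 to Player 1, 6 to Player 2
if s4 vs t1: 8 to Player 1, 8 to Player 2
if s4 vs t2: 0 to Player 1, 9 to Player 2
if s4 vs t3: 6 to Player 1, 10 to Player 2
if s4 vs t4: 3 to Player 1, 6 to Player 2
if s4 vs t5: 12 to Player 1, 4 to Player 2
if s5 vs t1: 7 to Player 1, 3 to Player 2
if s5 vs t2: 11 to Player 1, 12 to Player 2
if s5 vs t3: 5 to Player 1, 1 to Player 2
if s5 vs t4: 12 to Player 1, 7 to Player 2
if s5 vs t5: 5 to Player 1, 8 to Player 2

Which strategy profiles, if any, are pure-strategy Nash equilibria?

A profile is a Nash equilibrium when each player is best-responding to the other.
Player 1's best responses — vs t1: s4 (payoff 8); vs t2: s5 (payoff 11); vs t3: s3 (payoff 9); vs t4: s5 (payoff 12); vs t5: s4 (payoff 12).
Player 2's best responses — vs s1: t4 (payoff 12); vs s2: t2 (payoff 10); vs s3: t4 (payoff 12); vs s4: t3 (payoff 10); vs s5: t2 (payoff 12).
The only mutual best response is (s5, t2); neither player gains by switching there.

(s5, t2)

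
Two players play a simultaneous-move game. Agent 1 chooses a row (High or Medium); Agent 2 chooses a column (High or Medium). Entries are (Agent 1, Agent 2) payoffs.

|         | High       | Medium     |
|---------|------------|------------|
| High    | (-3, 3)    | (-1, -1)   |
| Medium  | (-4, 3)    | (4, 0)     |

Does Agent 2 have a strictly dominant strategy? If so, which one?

High

A strategy is strictly dominant if it gives Agent 2 a strictly higher payoff than every other strategy, against every choice by the opponent.
High strictly dominates: vs High: 3 > -1; vs Medium: 3 > 0.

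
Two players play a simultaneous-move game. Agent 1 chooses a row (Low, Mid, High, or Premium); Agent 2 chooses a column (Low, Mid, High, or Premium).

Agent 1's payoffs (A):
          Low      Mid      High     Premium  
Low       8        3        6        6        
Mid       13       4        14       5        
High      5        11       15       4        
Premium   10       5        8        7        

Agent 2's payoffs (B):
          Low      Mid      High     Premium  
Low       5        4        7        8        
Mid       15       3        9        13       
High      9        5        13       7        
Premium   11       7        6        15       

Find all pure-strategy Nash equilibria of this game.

(Mid, Low), (High, High), and (Premium, Premium)

Find each player's best response to every opponent strategy; NE are the intersections.
Agent 1's best responses — vs Low: Mid (payoff 13); vs Mid: High (payoff 11); vs High: High (payoff 15); vs Premium: Premium (payoff 7).
Agent 2's best responses — vs Low: Premium (payoff 8); vs Mid: Low (payoff 15); vs High: High (payoff 13); vs Premium: Premium (payoff 15).
Mutual best responses occur at (Mid, Low), (High, High), and (Premium, Premium); at each, neither player gains by switching.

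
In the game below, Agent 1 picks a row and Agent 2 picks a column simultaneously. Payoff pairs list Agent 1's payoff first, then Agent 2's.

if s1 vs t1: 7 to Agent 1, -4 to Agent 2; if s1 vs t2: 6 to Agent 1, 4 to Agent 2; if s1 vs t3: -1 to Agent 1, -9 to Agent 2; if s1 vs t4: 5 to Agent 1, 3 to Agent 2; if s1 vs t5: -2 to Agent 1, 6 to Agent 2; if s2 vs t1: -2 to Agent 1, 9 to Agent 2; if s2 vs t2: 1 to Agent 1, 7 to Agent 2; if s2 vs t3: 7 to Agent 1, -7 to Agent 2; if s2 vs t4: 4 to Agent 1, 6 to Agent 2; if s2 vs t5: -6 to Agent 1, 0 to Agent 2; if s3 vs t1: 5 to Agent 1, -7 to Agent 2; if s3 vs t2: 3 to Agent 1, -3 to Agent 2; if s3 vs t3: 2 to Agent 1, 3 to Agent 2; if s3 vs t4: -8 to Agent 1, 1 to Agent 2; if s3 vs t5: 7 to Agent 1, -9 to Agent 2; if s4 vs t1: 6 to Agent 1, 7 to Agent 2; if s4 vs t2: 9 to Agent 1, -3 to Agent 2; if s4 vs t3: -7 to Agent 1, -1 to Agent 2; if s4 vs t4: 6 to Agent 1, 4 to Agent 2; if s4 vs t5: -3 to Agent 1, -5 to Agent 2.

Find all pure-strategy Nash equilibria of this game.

Check mutual best responses: a cell is a NE iff neither player can gain by unilaterally deviating.
Agent 1's best responses — vs t1: s1 (payoff 7); vs t2: s4 (payoff 9); vs t3: s2 (payoff 7); vs t4: s4 (payoff 6); vs t5: s3 (payoff 7).
Agent 2's best responses — vs s1: t5 (payoff 6); vs s2: t1 (payoff 9); vs s3: t3 (payoff 3); vs s4: t1 (payoff 7).
No cell has both players best-responding. For instance, Agent 1's best reply to t3 is s2, but against s2 Agent 2 prefers t1 over t3.

None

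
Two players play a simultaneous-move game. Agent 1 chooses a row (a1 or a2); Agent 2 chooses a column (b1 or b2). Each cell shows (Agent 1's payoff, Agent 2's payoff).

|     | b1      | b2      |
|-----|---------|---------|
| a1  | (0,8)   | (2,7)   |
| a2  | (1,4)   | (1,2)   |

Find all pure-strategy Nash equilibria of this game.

(a2, b1)

Check mutual best responses: a cell is a NE iff neither player can gain by unilaterally deviating.
Agent 1's best responses — vs b1: a2 (payoff 1); vs b2: a1 (payoff 2).
Agent 2's best responses — vs a1: b1 (payoff 8); vs a2: b1 (payoff 4).
The only mutual best response is (a2, b1); neither player gains by switching there.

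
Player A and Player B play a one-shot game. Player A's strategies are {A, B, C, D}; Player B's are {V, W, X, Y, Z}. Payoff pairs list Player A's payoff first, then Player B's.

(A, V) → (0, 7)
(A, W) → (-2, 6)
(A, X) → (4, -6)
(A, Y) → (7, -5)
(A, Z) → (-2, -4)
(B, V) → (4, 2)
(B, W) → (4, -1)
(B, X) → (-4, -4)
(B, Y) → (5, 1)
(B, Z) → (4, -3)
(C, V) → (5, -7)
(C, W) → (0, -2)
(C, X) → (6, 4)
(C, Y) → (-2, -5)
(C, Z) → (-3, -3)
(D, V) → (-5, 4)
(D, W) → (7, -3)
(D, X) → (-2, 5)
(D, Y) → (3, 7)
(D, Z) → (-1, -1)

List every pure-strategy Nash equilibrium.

Find each player's best response to every opponent strategy; NE are the intersections.
Player A's best responses — vs V: C (payoff 5); vs W: D (payoff 7); vs X: C (payoff 6); vs Y: A (payoff 7); vs Z: B (payoff 4).
Player B's best responses — vs A: V (payoff 7); vs B: V (payoff 2); vs C: X (payoff 4); vs D: Y (payoff 7).
The only mutual best response is (C, X); neither player gains by switching there.

(C, X)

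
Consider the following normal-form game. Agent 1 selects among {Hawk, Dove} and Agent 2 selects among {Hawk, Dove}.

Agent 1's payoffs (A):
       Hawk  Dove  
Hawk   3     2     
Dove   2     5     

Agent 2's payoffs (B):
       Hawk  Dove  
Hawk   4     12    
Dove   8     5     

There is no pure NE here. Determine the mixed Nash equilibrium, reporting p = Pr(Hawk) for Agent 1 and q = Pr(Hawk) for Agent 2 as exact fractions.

p = 3/11, q = 3/4

Each player's mixing probability is pinned down by making the *other* player indifferent.
Agent 2 indifferent between Hawk and Dove: p·4 + (1−p)·8 = p·12 + (1−p)·5 ⟹ 8 + (-4)p = 5 + 7p ⟹ p = 3/11.
Agent 1 indifferent between Hawk and Dove: q·3 + (1−q)·2 = q·2 + (1−q)·5 ⟹ 2 + 1q = 5 + (-3)q ⟹ q = 3/4.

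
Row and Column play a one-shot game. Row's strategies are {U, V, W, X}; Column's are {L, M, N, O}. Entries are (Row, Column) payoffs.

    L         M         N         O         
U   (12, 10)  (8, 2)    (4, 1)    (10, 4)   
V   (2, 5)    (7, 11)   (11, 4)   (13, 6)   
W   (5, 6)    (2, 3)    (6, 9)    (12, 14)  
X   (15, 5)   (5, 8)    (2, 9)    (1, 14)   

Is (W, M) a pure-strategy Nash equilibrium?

Holding Column at M: Row gets 2 from W but could get 8 by switching to U. Row has a profitable deviation.

No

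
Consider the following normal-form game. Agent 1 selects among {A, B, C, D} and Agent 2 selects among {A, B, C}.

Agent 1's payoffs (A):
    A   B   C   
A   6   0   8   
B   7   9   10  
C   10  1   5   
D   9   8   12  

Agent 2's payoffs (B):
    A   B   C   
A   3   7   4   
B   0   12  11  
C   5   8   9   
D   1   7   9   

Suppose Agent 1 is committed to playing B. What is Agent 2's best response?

B

With Agent 1 fixed at B, Agent 2's payoffs are: A → 0, B → 12, C → 11.
The maximum is 12, achieved by B.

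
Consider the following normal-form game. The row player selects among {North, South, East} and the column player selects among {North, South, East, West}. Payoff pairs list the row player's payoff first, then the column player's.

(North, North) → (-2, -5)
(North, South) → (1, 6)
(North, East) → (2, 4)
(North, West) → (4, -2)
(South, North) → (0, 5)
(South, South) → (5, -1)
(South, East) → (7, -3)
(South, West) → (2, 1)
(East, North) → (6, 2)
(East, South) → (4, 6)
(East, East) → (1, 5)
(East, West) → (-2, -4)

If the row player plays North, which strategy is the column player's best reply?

With the row player fixed at North, the column player's payoffs are: North → -5, South → 6, East → 4, West → -2.
The maximum is 6, achieved by South.

South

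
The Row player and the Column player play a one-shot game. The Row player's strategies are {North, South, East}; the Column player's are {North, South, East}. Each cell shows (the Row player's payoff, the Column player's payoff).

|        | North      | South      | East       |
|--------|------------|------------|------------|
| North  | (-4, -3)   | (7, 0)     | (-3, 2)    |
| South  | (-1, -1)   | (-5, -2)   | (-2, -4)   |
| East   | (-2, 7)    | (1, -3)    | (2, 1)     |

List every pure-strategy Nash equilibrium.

(South, North)

Check mutual best responses: a cell is a NE iff neither player can gain by unilaterally deviating.
The Row player's best responses — vs North: South (payoff -1); vs South: North (payoff 7); vs East: East (payoff 2).
The Column player's best responses — vs North: East (payoff 2); vs South: North (payoff -1); vs East: North (payoff 7).
The only mutual best response is (South, North); neither player gains by switching there.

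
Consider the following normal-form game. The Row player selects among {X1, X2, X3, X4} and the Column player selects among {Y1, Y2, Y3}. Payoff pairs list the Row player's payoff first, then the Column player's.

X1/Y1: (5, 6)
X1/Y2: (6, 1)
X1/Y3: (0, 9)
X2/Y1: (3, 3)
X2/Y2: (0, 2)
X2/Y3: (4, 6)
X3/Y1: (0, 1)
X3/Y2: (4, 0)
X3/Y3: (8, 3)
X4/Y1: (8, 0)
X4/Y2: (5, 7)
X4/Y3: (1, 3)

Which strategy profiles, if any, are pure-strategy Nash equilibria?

A profile is a Nash equilibrium when each player is best-responding to the other.
The Row player's best responses — vs Y1: X4 (payoff 8); vs Y2: X1 (payoff 6); vs Y3: X3 (payoff 8).
The Column player's best responses — vs X1: Y3 (payoff 9); vs X2: Y3 (payoff 6); vs X3: Y3 (payoff 3); vs X4: Y2 (payoff 7).
The only mutual best response is (X3, Y3); neither player gains by switching there.

(X3, Y3)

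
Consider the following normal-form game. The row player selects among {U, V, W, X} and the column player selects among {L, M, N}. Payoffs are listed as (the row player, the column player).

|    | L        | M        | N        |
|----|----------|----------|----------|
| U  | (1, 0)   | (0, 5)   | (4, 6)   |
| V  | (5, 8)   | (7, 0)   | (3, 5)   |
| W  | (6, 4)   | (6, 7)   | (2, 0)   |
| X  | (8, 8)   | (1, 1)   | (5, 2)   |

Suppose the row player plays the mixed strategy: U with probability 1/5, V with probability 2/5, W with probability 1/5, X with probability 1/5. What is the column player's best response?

L

The column player's best reply maximizes expected payoff against the mix.
L: (1/5)·0 + (2/5)·8 + (1/5)·4 + (1/5)·8 = 28/5
M: (1/5)·5 + (2/5)·0 + (1/5)·7 + (1/5)·1 = 13/5
N: (1/5)·6 + (2/5)·5 + (1/5)·0 + (1/5)·2 = 18/5
Highest expected payoff is 28/5, from L.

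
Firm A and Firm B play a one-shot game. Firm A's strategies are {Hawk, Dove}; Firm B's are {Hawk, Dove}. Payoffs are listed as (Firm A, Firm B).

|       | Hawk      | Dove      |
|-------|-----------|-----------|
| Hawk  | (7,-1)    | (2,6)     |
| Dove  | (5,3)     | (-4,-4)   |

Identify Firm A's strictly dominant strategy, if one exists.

Hawk

Check whether one of Firm A's strategies beats all alternatives regardless of what the opponent does.
Hawk strictly dominates: vs Hawk: 7 > 5; vs Dove: 2 > -4.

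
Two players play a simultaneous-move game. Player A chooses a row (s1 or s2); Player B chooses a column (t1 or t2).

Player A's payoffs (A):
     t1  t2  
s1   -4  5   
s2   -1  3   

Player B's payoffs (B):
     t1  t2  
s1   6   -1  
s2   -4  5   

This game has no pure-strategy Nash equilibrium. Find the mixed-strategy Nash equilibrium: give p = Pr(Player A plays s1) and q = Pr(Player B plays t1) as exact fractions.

In a mixed NE each player is indifferent between their pure strategies, so the opponent's mix sets the indifference.
Player B indifferent between t1 and t2: p·6 + (1−p)·(-4) = p·(-1) + (1−p)·5 ⟹ (-4) + 10p = 5 + (-6)p ⟹ p = 9/16.
Player A indifferent between s1 and s2: q·(-4) + (1−q)·5 = q·(-1) + (1−q)·3 ⟹ 5 + (-9)q = 3 + (-4)q ⟹ q = 2/5.

p = 9/16, q = 2/5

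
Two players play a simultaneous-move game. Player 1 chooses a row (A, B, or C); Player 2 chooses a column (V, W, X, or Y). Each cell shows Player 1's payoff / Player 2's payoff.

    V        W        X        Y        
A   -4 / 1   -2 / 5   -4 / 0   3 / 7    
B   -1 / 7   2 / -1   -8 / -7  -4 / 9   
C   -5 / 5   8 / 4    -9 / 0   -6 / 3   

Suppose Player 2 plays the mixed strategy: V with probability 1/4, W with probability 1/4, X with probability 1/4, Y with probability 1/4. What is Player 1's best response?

Player 1's best reply maximizes expected payoff against the mix.
A: (1/4)·(-4) + (1/4)·(-2) + (1/4)·(-4) + (1/4)·3 = -7/4
B: (1/4)·(-1) + (1/4)·2 + (1/4)·(-8) + (1/4)·(-4) = -11/4
C: (1/4)·(-5) + (1/4)·8 + (1/4)·(-9) + (1/4)·(-6) = -3
Highest expected payoff is -7/4, from A.

A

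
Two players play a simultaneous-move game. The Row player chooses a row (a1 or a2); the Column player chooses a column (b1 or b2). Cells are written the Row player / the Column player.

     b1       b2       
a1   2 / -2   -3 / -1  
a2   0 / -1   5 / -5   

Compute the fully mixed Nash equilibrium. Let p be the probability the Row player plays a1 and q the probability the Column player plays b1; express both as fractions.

Each player's mixing probability is pinned down by making the *other* player indifferent.
The Column player indifferent between b1 and b2: p·(-2) + (1−p)·(-1) = p·(-1) + (1−p)·(-5) ⟹ (-1) + (-1)p = (-5) + 4p ⟹ p = 4/5.
The Row player indifferent between a1 and a2: q·2 + (1−q)·(-3) = q·0 + (1−q)·5 ⟹ (-3) + 5q = 5 + (-5)q ⟹ q = 4/5.

p = 4/5, q = 4/5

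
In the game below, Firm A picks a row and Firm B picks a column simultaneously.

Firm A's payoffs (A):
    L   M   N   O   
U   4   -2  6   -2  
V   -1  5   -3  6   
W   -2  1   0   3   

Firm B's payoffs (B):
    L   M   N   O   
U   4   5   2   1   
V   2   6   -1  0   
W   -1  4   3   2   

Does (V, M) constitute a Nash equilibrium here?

Yes

Holding Firm B at M: Firm A gets 5 from V, versus -2 from U, 1 from W. No profitable deviation for Firm A.
Holding Firm A at V: Firm B gets 6 from M, versus 2 from L, -1 from N, 0 from O. No profitable deviation for Firm B either.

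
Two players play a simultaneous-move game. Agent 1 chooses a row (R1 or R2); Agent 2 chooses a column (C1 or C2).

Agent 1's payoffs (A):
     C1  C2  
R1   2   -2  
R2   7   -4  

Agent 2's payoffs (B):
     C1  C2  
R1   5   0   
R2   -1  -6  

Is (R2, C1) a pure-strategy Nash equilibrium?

Holding Agent 2 at C1: Agent 1 gets 7 from R2, versus 2 from R1. No profitable deviation for Agent 1.
Holding Agent 1 at R2: Agent 2 gets -1 from C1, versus -6 from C2. No profitable deviation for Agent 2 either.

Yes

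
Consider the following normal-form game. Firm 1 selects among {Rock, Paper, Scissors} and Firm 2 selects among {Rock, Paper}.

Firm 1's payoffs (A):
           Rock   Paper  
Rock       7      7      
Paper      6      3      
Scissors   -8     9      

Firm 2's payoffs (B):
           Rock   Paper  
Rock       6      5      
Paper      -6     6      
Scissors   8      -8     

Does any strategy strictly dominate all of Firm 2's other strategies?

Check whether one of Firm 2's strategies beats all alternatives regardless of what the opponent does.
Rock is not dominant: against Paper, Paper gives 6 > -6.
Paper is not dominant: against Rock, Rock gives 6 > 5.
No single strategy is best against every opponent action.

None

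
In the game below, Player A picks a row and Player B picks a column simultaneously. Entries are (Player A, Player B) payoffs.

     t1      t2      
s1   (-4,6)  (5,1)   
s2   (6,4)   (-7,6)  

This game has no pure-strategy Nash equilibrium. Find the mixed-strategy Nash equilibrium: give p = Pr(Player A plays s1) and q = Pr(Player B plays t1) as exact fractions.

Each player's mixing probability is pinned down by making the *other* player indifferent.
Player B indifferent between t1 and t2: p·6 + (1−p)·4 = p·1 + (1−p)·6 ⟹ 4 + 2p = 6 + (-5)p ⟹ p = 2/7.
Player A indifferent between s1 and s2: q·(-4) + (1−q)·5 = q·6 + (1−q)·(-7) ⟹ 5 + (-9)q = (-7) + 13q ⟹ q = 6/11.

p = 2/7, q = 6/11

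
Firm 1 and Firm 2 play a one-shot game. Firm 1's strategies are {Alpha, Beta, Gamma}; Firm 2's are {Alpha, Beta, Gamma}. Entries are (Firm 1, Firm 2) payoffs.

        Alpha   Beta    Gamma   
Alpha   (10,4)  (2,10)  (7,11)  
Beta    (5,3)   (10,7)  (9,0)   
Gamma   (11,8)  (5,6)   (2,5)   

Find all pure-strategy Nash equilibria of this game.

(Beta, Beta) and (Gamma, Alpha)

Check mutual best responses: a cell is a NE iff neither player can gain by unilaterally deviating.
Firm 1's best responses — vs Alpha: Gamma (payoff 11); vs Beta: Beta (payoff 10); vs Gamma: Beta (payoff 9).
Firm 2's best responses — vs Alpha: Gamma (payoff 11); vs Beta: Beta (payoff 7); vs Gamma: Alpha (payoff 8).
Mutual best responses occur at (Beta, Beta) and (Gamma, Alpha); at each, neither player gains by switching.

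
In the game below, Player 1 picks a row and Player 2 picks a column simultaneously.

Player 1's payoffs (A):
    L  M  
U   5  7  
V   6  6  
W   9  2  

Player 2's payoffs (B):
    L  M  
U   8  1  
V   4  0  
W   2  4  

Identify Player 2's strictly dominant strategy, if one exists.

None

A strategy is strictly dominant if it gives Player 2 a strictly higher payoff than every other strategy, against every choice by the opponent.
L is not dominant: against W, M gives 4 > 2.
M is not dominant: against U, L gives 8 > 1.
No single strategy is best against every opponent action.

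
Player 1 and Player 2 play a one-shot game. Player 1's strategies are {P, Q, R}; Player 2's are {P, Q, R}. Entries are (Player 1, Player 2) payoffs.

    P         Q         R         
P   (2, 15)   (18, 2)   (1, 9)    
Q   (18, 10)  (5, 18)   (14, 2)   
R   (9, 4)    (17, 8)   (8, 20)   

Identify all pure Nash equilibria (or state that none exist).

None

A profile is a Nash equilibrium when each player is best-responding to the other.
Player 1's best responses — vs P: Q (payoff 18); vs Q: P (payoff 18); vs R: Q (payoff 14).
Player 2's best responses — vs P: P (payoff 15); vs Q: Q (payoff 18); vs R: R (payoff 20).
No cell has both players best-responding. For instance, Player 1's best reply to P is Q, but against Q Player 2 prefers Q over P.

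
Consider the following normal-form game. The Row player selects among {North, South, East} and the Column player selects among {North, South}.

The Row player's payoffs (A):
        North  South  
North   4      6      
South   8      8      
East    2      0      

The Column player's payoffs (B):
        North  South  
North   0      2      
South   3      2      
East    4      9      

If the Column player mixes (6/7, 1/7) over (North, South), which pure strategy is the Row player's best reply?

The Row player's best reply maximizes expected payoff against the mix.
North: (6/7)·4 + (1/7)·6 = 30/7
South: (6/7)·8 + (1/7)·8 = 8
East: (6/7)·2 + (1/7)·0 = 12/7
Highest expected payoff is 8, from South.

South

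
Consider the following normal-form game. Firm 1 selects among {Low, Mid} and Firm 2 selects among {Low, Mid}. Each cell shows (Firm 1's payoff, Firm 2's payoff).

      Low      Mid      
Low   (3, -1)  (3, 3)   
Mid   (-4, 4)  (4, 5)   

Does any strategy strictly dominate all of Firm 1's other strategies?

No strictly dominant strategy

A strategy is strictly dominant if it gives Firm 1 a strictly higher payoff than every other strategy, against every choice by the opponent.
Low is not dominant: against Mid, Mid gives 4 > 3.
Mid is not dominant: against Low, Low gives 3 > -4.
No single strategy is best against every opponent action.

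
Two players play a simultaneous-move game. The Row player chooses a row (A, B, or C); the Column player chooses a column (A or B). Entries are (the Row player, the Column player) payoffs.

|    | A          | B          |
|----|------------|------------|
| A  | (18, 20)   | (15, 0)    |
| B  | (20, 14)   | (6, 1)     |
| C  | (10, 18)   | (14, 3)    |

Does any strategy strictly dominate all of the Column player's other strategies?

A

Check whether one of the Column player's strategies beats all alternatives regardless of what the opponent does.
A strictly dominates: vs A: 20 > 0; vs B: 14 > 1; vs C: 18 > 3.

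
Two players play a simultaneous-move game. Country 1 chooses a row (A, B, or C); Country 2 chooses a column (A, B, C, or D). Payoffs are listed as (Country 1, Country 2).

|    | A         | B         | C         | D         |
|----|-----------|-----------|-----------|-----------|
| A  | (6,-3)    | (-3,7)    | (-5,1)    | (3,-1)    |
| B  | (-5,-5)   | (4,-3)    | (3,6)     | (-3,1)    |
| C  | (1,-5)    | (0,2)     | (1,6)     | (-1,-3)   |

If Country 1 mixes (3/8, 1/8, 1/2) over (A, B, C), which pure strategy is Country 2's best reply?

C

Compute Country 2's expected payoff from each pure strategy against the given mix.
A: (3/8)·(-3) + (1/8)·(-5) + (1/2)·(-5) = -17/4
B: (3/8)·7 + (1/8)·(-3) + (1/2)·2 = 13/4
C: (3/8)·1 + (1/8)·6 + (1/2)·6 = 33/8
D: (3/8)·(-1) + (1/8)·1 + (1/2)·(-3) = -7/4
Highest expected payoff is 33/8, from C.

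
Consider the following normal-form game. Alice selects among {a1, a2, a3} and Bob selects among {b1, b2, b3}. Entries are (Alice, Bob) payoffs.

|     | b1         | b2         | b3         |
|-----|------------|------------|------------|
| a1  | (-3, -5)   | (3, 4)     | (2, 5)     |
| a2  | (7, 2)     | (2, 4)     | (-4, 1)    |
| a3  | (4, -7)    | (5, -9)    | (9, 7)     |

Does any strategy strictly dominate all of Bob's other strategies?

A strategy is strictly dominant if it gives Bob a strictly higher payoff than every other strategy, against every choice by the opponent.
b1 is not dominant: against a1, b2 gives 4 > -5.
b2 is not dominant: against a1, b3 gives 5 > 4.
b3 is not dominant: against a2, b1 gives 2 > 1.
No single strategy is best against every opponent action.

None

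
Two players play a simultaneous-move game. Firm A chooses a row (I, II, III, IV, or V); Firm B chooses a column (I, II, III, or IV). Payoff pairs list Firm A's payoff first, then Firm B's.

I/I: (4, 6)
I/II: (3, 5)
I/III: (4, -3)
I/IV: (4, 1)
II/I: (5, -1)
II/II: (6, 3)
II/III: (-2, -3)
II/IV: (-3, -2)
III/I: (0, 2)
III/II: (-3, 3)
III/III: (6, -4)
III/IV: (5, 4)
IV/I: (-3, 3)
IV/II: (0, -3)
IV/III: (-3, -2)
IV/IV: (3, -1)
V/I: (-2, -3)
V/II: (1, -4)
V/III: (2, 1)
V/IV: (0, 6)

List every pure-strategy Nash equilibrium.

Check mutual best responses: a cell is a NE iff neither player can gain by unilaterally deviating.
Firm A's best responses — vs I: II (payoff 5); vs II: II (payoff 6); vs III: III (payoff 6); vs IV: III (payoff 5).
Firm B's best responses — vs I: I (payoff 6); vs II: II (payoff 3); vs III: IV (payoff 4); vs IV: I (payoff 3); vs V: IV (payoff 6).
Mutual best responses occur at (II, II) and (III, IV); at each, neither player gains by switching.

(II, II) and (III, IV)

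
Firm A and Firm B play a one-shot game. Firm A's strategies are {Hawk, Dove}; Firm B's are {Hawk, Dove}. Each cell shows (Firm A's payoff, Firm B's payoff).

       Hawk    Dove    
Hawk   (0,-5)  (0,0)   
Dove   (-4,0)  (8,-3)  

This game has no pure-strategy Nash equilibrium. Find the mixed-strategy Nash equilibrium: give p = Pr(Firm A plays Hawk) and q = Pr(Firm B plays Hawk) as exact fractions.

In a mixed NE each player is indifferent between their pure strategies, so the opponent's mix sets the indifference.
Firm B indifferent between Hawk and Dove: p·(-5) + (1−p)·0 = p·0 + (1−p)·(-3) ⟹ 0 + (-5)p = (-3) + 3p ⟹ p = 3/8.
Firm A indifferent between Hawk and Dove: q·0 + (1−q)·0 = q·(-4) + (1−q)·8 ⟹ 0 + 0q = 8 + (-12)q ⟹ q = 2/3.

p = 3/8, q = 2/3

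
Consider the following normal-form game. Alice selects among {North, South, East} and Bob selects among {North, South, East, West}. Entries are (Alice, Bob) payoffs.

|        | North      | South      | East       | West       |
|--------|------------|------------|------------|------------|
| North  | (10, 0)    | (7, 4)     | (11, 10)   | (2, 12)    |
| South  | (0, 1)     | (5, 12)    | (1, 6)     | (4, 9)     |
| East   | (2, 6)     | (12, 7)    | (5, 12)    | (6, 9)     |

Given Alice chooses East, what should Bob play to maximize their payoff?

With Alice fixed at East, Bob's payoffs are: North → 6, South → 7, East → 12, West → 9.
The maximum is 12, achieved by East.

East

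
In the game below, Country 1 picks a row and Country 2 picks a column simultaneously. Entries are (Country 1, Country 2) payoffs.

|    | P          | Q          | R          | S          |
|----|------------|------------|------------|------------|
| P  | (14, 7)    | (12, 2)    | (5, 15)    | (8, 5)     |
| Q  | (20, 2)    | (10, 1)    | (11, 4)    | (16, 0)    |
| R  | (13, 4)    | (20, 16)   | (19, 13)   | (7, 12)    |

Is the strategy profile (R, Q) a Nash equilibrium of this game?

Yes

Holding Country 2 at Q: Country 1 gets 20 from R, versus 12 from P, 10 from Q. No profitable deviation for Country 1.
Holding Country 1 at R: Country 2 gets 16 from Q, versus 4 from P, 13 from R, 12 from S. No profitable deviation for Country 2 either.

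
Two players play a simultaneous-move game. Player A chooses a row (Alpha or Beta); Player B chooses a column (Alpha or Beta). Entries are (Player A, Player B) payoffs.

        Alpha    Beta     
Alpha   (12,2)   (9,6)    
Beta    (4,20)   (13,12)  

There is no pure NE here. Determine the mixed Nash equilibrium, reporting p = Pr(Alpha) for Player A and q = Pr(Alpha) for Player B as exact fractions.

p = 2/3, q = 1/3

Each player's mixing probability is pinned down by making the *other* player indifferent.
Player B indifferent between Alpha and Beta: p·2 + (1−p)·20 = p·6 + (1−p)·12 ⟹ 20 + (-18)p = 12 + (-6)p ⟹ p = 2/3.
Player A indifferent between Alpha and Beta: q·12 + (1−q)·9 = q·4 + (1−q)·13 ⟹ 9 + 3q = 13 + (-9)q ⟹ q = 1/3.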